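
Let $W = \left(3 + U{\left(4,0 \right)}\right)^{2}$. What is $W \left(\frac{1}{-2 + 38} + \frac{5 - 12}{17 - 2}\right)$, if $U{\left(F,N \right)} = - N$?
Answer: $- \frac{79}{20} \approx -3.95$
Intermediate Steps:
$W = 9$ ($W = \left(3 - 0\right)^{2} = \left(3 + 0\right)^{2} = 3^{2} = 9$)
$W \left(\frac{1}{-2 + 38} + \frac{5 - 12}{17 - 2}\right) = 9 \left(\frac{1}{-2 + 38} + \frac{5 - 12}{17 - 2}\right) = 9 \left(\frac{1}{36} - \frac{7}{15}\right) = 9 \left(- \frac{79}{180}\right) = - \frac{79}{20}$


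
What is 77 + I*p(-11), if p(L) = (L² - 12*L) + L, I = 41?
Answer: 9999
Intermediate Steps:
p(L) = L² - 11*L
77 + I*p(-11) = 77 + 41*(-11*(-11 - 11)) = 77 + 41*(-11*(-22)) = 77 + 41*242 = 77 + 9922 = 9999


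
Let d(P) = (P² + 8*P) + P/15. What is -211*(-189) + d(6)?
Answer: 199817/5 ≈ 39963.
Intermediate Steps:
d(P) = P² + 121*P/15 (d(P) = (P² + 8*P) + P*(1/15) = (P² + 8*P) + P/15 = P² + 121*P/15)
-211*(-189) + d(6) = -211*(-189) + (1/15)*6*(121 + 15*6) = 39879 + (1/15)*6*(121 + 90) = 39879 + (1/15)*6*211 = 39879 + 422/5 = 199817/5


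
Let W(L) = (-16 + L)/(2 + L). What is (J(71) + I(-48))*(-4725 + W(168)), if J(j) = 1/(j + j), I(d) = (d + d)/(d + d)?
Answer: -57421507/12070 ≈ -4757.4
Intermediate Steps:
I(d) = 1 (I(d) = (2*d)/((2*d)) = (2*d)*(1/(2*d)) = 1)
J(j) = 1/(2*j)
W(L) = (-16 + L)/(2 + L)
(J(71) + I(-48))*(-4725 + W(168)) = ((½)/71 + 1)*(-4725 + (-16 + 168)/(2 + 168)) = ((½)*(1/71) + 1)*(-4725 + 152/170) = (1/142 + 1)*(-4725 + (1/170)*152) = 143*(-4725 + 76/85)/142 = (143/142)*(-401549/85) = -57421507/12070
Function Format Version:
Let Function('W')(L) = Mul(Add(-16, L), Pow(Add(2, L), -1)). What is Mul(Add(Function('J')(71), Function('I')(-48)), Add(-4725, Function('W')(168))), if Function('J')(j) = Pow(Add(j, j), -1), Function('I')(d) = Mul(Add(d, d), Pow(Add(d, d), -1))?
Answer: Rational(-57421507, 12070) ≈ -4757.4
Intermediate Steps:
Function('I')(d) = 1 (Function('I')(d) = Mul(Mul(2, d), Pow(Mul(2, d), -1)) = Mul(Mul(2, d), Mul(Rational(1, 2), Pow(d, -1))) = 1)
Function('J')(j) = Mul(Rational(1, 2), Pow(j, -1)) (Function('J')(j) = Pow(Mul(2, j), -1) = Mul(Rational(1, 2), Pow(j, -1)))
Function('W')(L) = Mul(Pow(Add(2, L), -1), Add(-16, L))
Mul(Add(Function('J')(71), Function('I')(-48)), Add(-4725, Function('W')(168))) = Mul(Add(Mul(Rational(1, 2), Pow(71, -1)), 1), Add(-4725, Mul(Pow(Add(2, 168), -1), Add(-16, 168)))) = Mul(Add(Mul(Rational(1, 2), Rational(1, 71)), 1), Add(-4725, Mul(Pow(170, -1), 152))) = Mul(Add(Rational(1, 142), 1), Add(-4725, Mul(Rational(1, 170), 152))) = Mul(Rational(143, 142), Add(-4725, Rational(76, 85))) = Mul(Rational(143, 142), Rational(-401549, 85)) = Rational(-57421507, 12070)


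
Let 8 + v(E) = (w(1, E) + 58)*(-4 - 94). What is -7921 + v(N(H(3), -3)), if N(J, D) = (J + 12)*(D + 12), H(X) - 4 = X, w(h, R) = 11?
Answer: -14691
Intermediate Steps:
H(X) = 4 + X
N(J, D) = (12 + D)*(12 + J) (N(J, D) = (12 + J)*(12 + D) = (12 + D)*(12 + J))
v(E) = -6770 (v(E) = -8 + (11 + 58)*(-4 - 94) = -8 + 69*(-98) = -8 - 6762 = -6770)
-7921 + v(N(H(3), -3)) = -7921 - 6770 = -14691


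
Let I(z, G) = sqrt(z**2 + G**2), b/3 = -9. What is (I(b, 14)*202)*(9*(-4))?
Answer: -36360*sqrt(37) ≈ -2.2117e+5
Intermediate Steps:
b = -27 (b = 3*(-9) = -27)
I(z, G) = sqrt(G**2 + z**2)
(I(b, 14)*202)*(9*(-4)) = (sqrt(14**2 + (-27)**2)*202)*(9*(-4)) = (sqrt(196 + 729)*202)*(-36) = (sqrt(925)*202)*(-36) = ((5*sqrt(37))*202)*(-36) = (1010*sqrt(37))*(-36) = -36360*sqrt(37)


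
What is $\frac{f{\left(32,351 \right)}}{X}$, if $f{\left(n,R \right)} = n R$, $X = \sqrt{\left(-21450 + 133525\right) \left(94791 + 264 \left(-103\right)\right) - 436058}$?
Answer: $\frac{11232 \sqrt{7575721867}}{7575721867} \approx 0.12905$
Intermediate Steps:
$X = \sqrt{7575721867}$ ($X = \sqrt{112075 \left(94791 - 27192\right) - 436058} = \sqrt{112075 \cdot 67599 - 436058} = \sqrt{7576157925 - 436058} = \sqrt{7575721867} \approx 87039.0$)
$f{\left(n,R \right)} = R n$
$\frac{f{\left(32,351 \right)}}{X} = \frac{351 \cdot 32}{\sqrt{7575721867}} = 11232 \frac{\sqrt{7575721867}}{7575721867} = \frac{11232 \sqrt{7575721867}}{7575721867}$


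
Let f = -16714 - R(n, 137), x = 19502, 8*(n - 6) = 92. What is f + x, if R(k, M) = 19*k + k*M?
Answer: 58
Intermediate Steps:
n = 35/2 (n = 6 + (⅛)*92 = 6 + 23/2 = 35/2 ≈ 17.500)
R(k, M) = 19*k + M*k
f = -19444 (f = -16714 - 35*(19 + 137)/2 = -16714 - 35*156/2 = -16714 - 1*2730 = -16714 - 2730 = -19444)
f + x = -19444 + 19502 = 58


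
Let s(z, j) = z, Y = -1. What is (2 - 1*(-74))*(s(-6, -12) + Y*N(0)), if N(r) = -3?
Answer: -228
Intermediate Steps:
(2 - 1*(-74))*(s(-6, -12) + Y*N(0)) = (2 - 1*(-74))*(-6 - 1*(-3)) = (2 + 74)*(-6 + 3) = 76*(-3) = -228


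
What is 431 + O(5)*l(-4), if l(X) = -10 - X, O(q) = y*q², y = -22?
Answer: 3731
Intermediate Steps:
O(q) = -22*q²
431 + O(5)*l(-4) = 431 + (-22*5²)*(-10 - 1*(-4)) = 431 + (-22*25)*(-10 + 4) = 431 - 550*(-6) = 431 + 3300 = 3731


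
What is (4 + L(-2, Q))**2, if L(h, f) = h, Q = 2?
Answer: 4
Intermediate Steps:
(4 + L(-2, Q))**2 = (4 - 2)**2 = 2**2 = 4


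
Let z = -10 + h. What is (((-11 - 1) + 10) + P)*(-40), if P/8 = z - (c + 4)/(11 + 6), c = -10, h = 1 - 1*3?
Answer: 64720/17 ≈ 3807.1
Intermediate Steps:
h = -2 (h = 1 - 3 = -2)
z = -12 (z = -10 - 2 = -12)
P = -1584/17 (P = 8*(-12 - (-10 + 4)/(11 + 6)) = 8*(-12 - (-6)/17) = 8*(-12 - 1*(-6/17)) = 8*(-12 + 6/17) = 8*(-198/17) = -1584/17 ≈ -93.177)
(((-11 - 1) + 10) + P)*(-40) = (((-11 - 1) + 10) - 1584/17)*(-40) = ((-12 + 10) - 1584/17)*(-40) = (-2 - 1584/17)*(-40) = -1618/17*(-40) = 64720/17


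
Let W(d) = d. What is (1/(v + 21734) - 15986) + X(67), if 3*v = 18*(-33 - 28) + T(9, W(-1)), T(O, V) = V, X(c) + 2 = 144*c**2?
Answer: 40412326087/64103 ≈ 6.3043e+5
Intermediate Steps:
X(c) = -2 + 144*c**2
v = -1099/3 (v = (18*(-33 - 28) - 1)/3 = (18*(-61) - 1)/3 = (-1098 - 1)/3 = (1/3)*(-1099) = -1099/3 ≈ -366.33)
(1/(v + 21734) - 15986) + X(67) = (1/(-1099/3 + 21734) - 15986) + (-2 + 144*67**2) = (1/(64103/3) - 15986) + (-2 + 144*4489) = (3/64103 - 15986) + (-2 + 646416) = -1024750555/64103 + 646414 = 40412326087/64103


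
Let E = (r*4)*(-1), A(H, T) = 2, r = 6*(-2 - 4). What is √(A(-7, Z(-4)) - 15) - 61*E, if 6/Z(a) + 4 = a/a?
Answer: -8784 + I*√13 ≈ -8784.0 + 3.6056*I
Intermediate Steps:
Z(a) = -2 (Z(a) = 6/(-4 + a/a) = 6/(-4 + 1) = 6/(-3) = 6*(-⅓) = -2)
r = -36 (r = 6*(-6) = -36)
E = 144 (E = -36*4*(-1) = -144*(-1) = 144)
√(A(-7, Z(-4)) - 15) - 61*E = √(2 - 15) - 61*144 = √(-13) - 8784 = I*√13 - 8784 = -8784 + I*√13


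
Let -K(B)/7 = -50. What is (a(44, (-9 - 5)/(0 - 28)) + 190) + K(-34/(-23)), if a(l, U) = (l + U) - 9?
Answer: 1151/2 ≈ 575.50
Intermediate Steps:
a(l, U) = -9 + U + l (a(l, U) = (U + l) - 9 = -9 + U + l)
K(B) = 350 (K(B) = -7*(-50) = 350)
(a(44, (-9 - 5)/(0 - 28)) + 190) + K(-34/(-23)) = ((-9 + (-9 - 5)/(0 - 28) + 44) + 190) + 350 = ((-9 - 14/(-28) + 44) + 190) + 350 = ((-9 - 14*(-1/28) + 44) + 190) + 350 = ((-9 + ½ + 44) + 190) + 350 = (71/2 + 190) + 350 = 451/2 + 350 = 1151/2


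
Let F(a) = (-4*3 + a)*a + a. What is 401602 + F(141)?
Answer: 419932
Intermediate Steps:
F(a) = a + a*(-12 + a) (F(a) = (-12 + a)*a + a = a*(-12 + a) + a = a + a*(-12 + a))
401602 + F(141) = 401602 + 141*(-11 + 141) = 401602 + 141*130 = 401602 + 18330 = 419932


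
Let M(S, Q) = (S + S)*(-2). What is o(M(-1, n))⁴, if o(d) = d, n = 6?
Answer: 256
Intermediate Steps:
M(S, Q) = -4*S (M(S, Q) = (2*S)*(-2) = -4*S)
o(M(-1, n))⁴ = (-4*(-1))⁴ = 4⁴ = 256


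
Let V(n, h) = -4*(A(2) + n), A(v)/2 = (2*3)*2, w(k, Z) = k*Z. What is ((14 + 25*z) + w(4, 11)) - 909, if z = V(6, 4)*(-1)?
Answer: 2149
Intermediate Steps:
w(k, Z) = Z*k
A(v) = 24 (A(v) = 2*((2*3)*2) = 2*(6*2) = 2*12 = 24)
V(n, h) = -96 - 4*n (V(n, h) = -4*(24 + n) = -96 - 4*n)
z = 120 (z = (-96 - 4*6)*(-1) = (-96 - 24)*(-1) = -120*(-1) = 120)
((14 + 25*z) + w(4, 11)) - 909 = ((14 + 25*120) + 11*4) - 909 = ((14 + 3000) + 44) - 909 = (3014 + 44) - 909 = 3058 - 909 = 2149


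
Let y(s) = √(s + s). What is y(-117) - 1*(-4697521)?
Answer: 4697521 + 3*I*√26 ≈ 4.6975e+6 + 15.297*I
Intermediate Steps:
y(s) = √2*√s (y(s) = √(2*s) = √2*√s)
y(-117) - 1*(-4697521) = √2*√(-117) - 1*(-4697521) = √2*(3*I*√13) + 4697521 = 3*I*√26 + 4697521 = 4697521 + 3*I*√26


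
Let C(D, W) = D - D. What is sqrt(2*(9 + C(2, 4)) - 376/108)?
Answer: 14*sqrt(6)/9 ≈ 3.8103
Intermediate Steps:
C(D, W) = 0
sqrt(2*(9 + C(2, 4)) - 376/108) = sqrt(2*(9 + 0) - 376/108) = sqrt(2*9 - 376*1/108) = sqrt(18 - 94/27) = sqrt(392/27) = 14*sqrt(6)/9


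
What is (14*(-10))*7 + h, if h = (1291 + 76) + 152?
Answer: 539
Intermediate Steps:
h = 1519 (h = 1367 + 152 = 1519)
(14*(-10))*7 + h = (14*(-10))*7 + 1519 = -140*7 + 1519 = -980 + 1519 = 539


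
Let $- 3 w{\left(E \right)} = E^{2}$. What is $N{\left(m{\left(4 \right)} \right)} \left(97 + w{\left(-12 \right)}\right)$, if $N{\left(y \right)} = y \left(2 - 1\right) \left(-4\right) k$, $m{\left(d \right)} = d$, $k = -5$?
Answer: $3920$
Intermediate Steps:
$w{\left(E \right)} = - \frac{E^{2}}{3}$
$N{\left(y \right)} = 20 y$ ($N{\left(y \right)} = y \left(2 - 1\right) \left(-4\right) \left(-5\right) = y 1 \left(-4\right) \left(-5\right) = y \left(\left(-4\right) \left(-5\right)\right) = y 20 = 20 y$)
$N{\left(m{\left(4 \right)} \right)} \left(97 + w{\left(-12 \right)}\right) = 20 \cdot 4 \left(97 - \frac{\left(-12\right)^{2}}{3}\right) = 80 \left(97 - 48\right) = 80 \cdot 49 = 3920$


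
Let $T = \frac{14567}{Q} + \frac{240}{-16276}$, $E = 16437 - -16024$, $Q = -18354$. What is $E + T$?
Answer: $\frac{346315122289}{10668918} \approx 32460.0$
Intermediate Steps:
$E = 32461$ ($E = 16437 + 16024 = 32461$)
$T = - \frac{8624909}{10668918}$ ($T = \frac{14567}{-18354} + \frac{240}{-16276} = 14567 \left(- \frac{1}{18354}\right) + 240 \left(- \frac{1}{16276}\right) = - \frac{2081}{2622} - \frac{60}{4069} = - \frac{8624909}{10668918} \approx -0.80841$)
$E + T = 32461 - \frac{8624909}{10668918} = \frac{346315122289}{10668918}$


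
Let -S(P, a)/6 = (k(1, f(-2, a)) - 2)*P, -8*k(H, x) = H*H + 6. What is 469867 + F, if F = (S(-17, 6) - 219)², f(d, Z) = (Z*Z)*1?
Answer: 11716273/16 ≈ 7.3227e+5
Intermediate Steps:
f(d, Z) = Z² (f(d, Z) = Z²*1 = Z²)
k(H, x) = -¾ - H²/8 (k(H, x) = -(H*H + 6)/8 = -(H² + 6)/8 = -(6 + H²)/8 = -¾ - H²/8)
S(P, a) = 69*P/4 (S(P, a) = -6*((-¾ - ⅛*1²) - 2)*P = -6*((-¾ - ⅛*1) - 2)*P = -6*((-¾ - ⅛) - 2)*P = -6*(-7/8 - 2)*P = -(-69)*P/4 = 69*P/4)
F = 4198401/16 (F = ((69/4)*(-17) - 219)² = (-1173/4 - 219)² = (-2049/4)² = 4198401/16 ≈ 2.6240e+5)
469867 + F = 469867 + 4198401/16 = 11716273/16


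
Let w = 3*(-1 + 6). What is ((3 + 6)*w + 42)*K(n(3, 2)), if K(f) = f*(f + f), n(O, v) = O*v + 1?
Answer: 17346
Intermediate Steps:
n(O, v) = 1 + O*v
w = 15 (w = 3*5 = 15)
K(f) = 2*f**2 (K(f) = f*(2*f) = 2*f**2)
((3 + 6)*w + 42)*K(n(3, 2)) = ((3 + 6)*15 + 42)*(2*(1 + 3*2)**2) = (9*15 + 42)*(2*(1 + 6)**2) = (135 + 42)*(2*7**2) = 177*(2*49) = 177*98 = 17346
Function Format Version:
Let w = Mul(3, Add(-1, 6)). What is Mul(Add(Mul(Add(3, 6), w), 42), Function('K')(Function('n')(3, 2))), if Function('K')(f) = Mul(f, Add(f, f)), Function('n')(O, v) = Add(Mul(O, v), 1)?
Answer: 17346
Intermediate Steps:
Function('n')(O, v) = Add(1, Mul(O, v))
w = 15 (w = Mul(3, 5) = 15)
Function('K')(f) = Mul(2, Pow(f, 2)) (Function('K')(f) = Mul(f, Mul(2, f)) = Mul(2, Pow(f, 2)))
Mul(Add(Mul(Add(3, 6), w), 42), Function('K')(Function('n')(3, 2))) = Mul(Add(Mul(Add(3, 6), 15), 42), Mul(2, Pow(Add(1, Mul(3, 2)), 2))) = Mul(Add(Mul(9, 15), 42), Mul(2, Pow(Add(1, 6), 2))) = Mul(Add(135, 42), Mul(2, Pow(7, 2))) = Mul(177, Mul(2, 49)) = Mul(177, 98) = 17346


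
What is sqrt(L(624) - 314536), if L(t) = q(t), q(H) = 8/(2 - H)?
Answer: 10*I*sqrt(304222377)/311 ≈ 560.83*I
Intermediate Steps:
L(t) = -8/(-2 + t)
sqrt(L(624) - 314536) = sqrt(-8/(-2 + 624) - 314536) = sqrt(-8/622 - 314536) = sqrt(-8*1/622 - 314536) = sqrt(-4/311 - 314536) = sqrt(-97820700/311) = 10*I*sqrt(304222377)/311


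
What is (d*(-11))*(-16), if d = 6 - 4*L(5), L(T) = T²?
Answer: -16544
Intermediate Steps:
d = -94 (d = 6 - 4*5² = 6 - 4*25 = 6 - 100 = -94)
(d*(-11))*(-16) = -94*(-11)*(-16) = 1034*(-16) = -16544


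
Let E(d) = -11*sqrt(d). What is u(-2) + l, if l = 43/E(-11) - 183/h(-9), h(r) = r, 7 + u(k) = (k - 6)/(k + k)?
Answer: 46/3 + 43*I*sqrt(11)/121 ≈ 15.333 + 1.1786*I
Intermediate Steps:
u(k) = -7 + (-6 + k)/(2*k) (u(k) = -7 + (k - 6)/(k + k) = -7 + (-6 + k)/((2*k)) = -7 + (-6 + k)*(1/(2*k)) = -7 + (-6 + k)/(2*k))
l = 61/3 + 43*I*sqrt(11)/121 (l = 43/((-11*I*sqrt(11))) - 183/(-9) = 43/((-11*I*sqrt(11))) - 183*(-1/9) = 43/((-11*I*sqrt(11))) + 61/3 = 43*(I*sqrt(11)/121) + 61/3 = 43*I*sqrt(11)/121 + 61/3 = 61/3 + 43*I*sqrt(11)/121 ≈ 20.333 + 1.1786*I)
u(-2) + l = (-13/2 - 3/(-2)) + (61/3 + 43*I*sqrt(11)/121) = (-13/2 - 3*(-1/2)) + (61/3 + 43*I*sqrt(11)/121) = (-13/2 + 3/2) + (61/3 + 43*I*sqrt(11)/121) = -5 + (61/3 + 43*I*sqrt(11)/121) = 46/3 + 43*I*sqrt(11)/121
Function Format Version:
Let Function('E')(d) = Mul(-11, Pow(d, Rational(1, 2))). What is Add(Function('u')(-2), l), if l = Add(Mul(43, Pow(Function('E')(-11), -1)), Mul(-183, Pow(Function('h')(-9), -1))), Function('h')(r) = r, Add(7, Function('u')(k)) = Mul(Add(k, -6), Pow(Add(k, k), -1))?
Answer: Add(Rational(46, 3), Mul(Rational(43, 121), I, Pow(11, Rational(1, 2)))) ≈ Add(15.333, Mul(1.1786, I))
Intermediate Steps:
Function('u')(k) = Add(-7, Mul(Rational(1, 2), Pow(k, -1), Add(-6, k))) (Function('u')(k) = Add(-7, Mul(Add(k, -6), Pow(Add(k, k), -1))) = Add(-7, Mul(Add(-6, k), Pow(Mul(2, k), -1))) = Add(-7, Mul(Add(-6, k), Mul(Rational(1, 2), Pow(k, -1)))) = Add(-7, Mul(Rational(1, 2), Pow(k, -1), Add(-6, k))))
l = Add(Rational(61, 3), Mul(Rational(43, 121), I, Pow(11, Rational(1, 2)))) (l = Add(Mul(43, Pow(Mul(-11, Pow(-11, Rational(1, 2))), -1)), Mul(-183, Pow(-9, -1))) = Add(Mul(43, Pow(Mul(-11, Mul(I, Pow(11, Rational(1, 2)))), -1)), Mul(-183, Rational(-1, 9))) = Add(Mul(43, Pow(Mul(-11, I, Pow(11, Rational(1, 2))), -1)), Rational(61, 3)) = Add(Mul(43, Mul(Rational(1, 121), I, Pow(11, Rational(1, 2)))), Rational(61, 3)) = Add(Mul(Rational(43, 121), I, Pow(11, Rational(1, 2))), Rational(61, 3)) = Add(Rational(61, 3), Mul(Rational(43, 121), I, Pow(11, Rational(1, 2)))) ≈ Add(20.333, Mul(1.1786, I)))
Add(Function('u')(-2), l) = Add(Add(Rational(-13, 2), Mul(-3, Pow(-2, -1))), Add(Rational(61, 3), Mul(Rational(43, 121), I, Pow(11, Rational(1, 2))))) = Add(Add(Rational(-13, 2), Mul(-3, Rational(-1, 2))), Add(Rational(61, 3), Mul(Rational(43, 121), I, Pow(11, Rational(1, 2))))) = Add(Add(Rational(-13, 2), Rational(3, 2)), Add(Rational(61, 3), Mul(Rational(43, 121), I, Pow(11, Rational(1, 2))))) = Add(-5, Add(Rational(61, 3), Mul(Rational(43, 121), I, Pow(11, Rational(1, 2))))) = Add(Rational(46, 3), Mul(Rational(43, 121), I, Pow(11, Rational(1, 2))))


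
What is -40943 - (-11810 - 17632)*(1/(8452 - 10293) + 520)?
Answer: 4015715705/263 ≈ 1.5269e+7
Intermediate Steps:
-40943 - (-11810 - 17632)*(1/(8452 - 10293) + 520) = -40943 - (-29442)*(1/(-1841) + 520) = -40943 - (-29442)*(-1/1841 + 520) = -40943 - (-29442)*957319/1841 = -40943 - 1*(-4026483714/263) = -40943 + 4026483714/263 = 4015715705/263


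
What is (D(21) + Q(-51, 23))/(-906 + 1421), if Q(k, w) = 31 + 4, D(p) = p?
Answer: 56/515 ≈ 0.10874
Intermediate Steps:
Q(k, w) = 35
(D(21) + Q(-51, 23))/(-906 + 1421) = (21 + 35)/(-906 + 1421) = 56/515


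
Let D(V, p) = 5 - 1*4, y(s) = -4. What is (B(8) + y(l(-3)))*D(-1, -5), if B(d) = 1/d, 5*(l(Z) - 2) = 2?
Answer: -31/8 ≈ -3.8750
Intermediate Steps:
l(Z) = 12/5 (l(Z) = 2 + (⅕)*2 = 2 + ⅖ = 12/5)
D(V, p) = 1 (D(V, p) = 5 - 4 = 1)
B(d) = 1/d
(B(8) + y(l(-3)))*D(-1, -5) = (1/8 - 4)*1 = (⅛ - 4)*1 = -31/8*1 = -31/8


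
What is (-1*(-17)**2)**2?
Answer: 83521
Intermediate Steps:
(-1*(-17)**2)**2 = (-1*289)**2 = (-289)**2 = 83521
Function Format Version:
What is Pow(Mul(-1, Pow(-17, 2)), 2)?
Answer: 83521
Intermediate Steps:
Pow(Mul(-1, Pow(-17, 2)), 2) = Pow(Mul(-1, 289), 2) = Pow(-289, 2) = 83521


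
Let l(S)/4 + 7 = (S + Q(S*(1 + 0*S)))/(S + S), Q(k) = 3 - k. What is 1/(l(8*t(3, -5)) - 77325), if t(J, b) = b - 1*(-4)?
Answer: -4/309415 ≈ -1.2928e-5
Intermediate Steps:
t(J, b) = 4 + b (t(J, b) = b + 4 = 4 + b)
l(S) = -28 + 6/S (l(S) = -28 + 4*((S + (3 - S*(1 + 0*S)))/(S + S)) = -28 + 4*((S + (3 - S*(1 + 0)))/((2*S))) = -28 + 4*((S + (3 - S))*(1/(2*S))) = -28 + 4*(3*(1/(2*S))) = -28 + 4*(3/(2*S)) = -28 + 6/S)
1/(l(8*t(3, -5)) - 77325) = 1/((-28 + 6/((8*(4 - 5)))) - 77325) = 1/((-28 + 6/((8*(-1)))) - 77325) = 1/((-28 + 6/(-8)) - 77325) = 1/((-28 + 6*(-1/8)) - 77325) = 1/((-28 - 3/4) - 77325) = 1/(-115/4 - 77325) = 1/(-309415/4) = -4/309415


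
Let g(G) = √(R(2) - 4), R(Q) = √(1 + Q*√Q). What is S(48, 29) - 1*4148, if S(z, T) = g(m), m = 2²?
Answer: -4148 + I*√(4 - √(1 + 2*√2)) ≈ -4148.0 + 1.4295*I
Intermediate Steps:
m = 4
R(Q) = √(1 + Q^(3/2))
g(G) = √(-4 + √(1 + 2*√2)) (g(G) = √(√(1 + 2^(3/2)) - 4) = √(√(1 + 2*√2) - 4) = √(-4 + √(1 + 2*√2)))
S(z, T) = √(-4 + √(1 + 2*√2))
S(48, 29) - 1*4148 = √(-4 + √(1 + 2*√2)) - 1*4148 = √(-4 + √(1 + 2*√2)) - 4148 = -4148 + √(-4 + √(1 + 2*√2))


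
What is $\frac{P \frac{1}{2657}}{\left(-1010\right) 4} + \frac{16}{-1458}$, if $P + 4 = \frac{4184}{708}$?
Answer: $- \frac{2533331147}{230846058540} \approx -0.010974$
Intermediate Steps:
$P = \frac{338}{177}$ ($P = -4 + \frac{4184}{708} = -4 + 4184 \cdot \frac{1}{708} = -4 + \frac{1046}{177} = \frac{338}{177} \approx 1.9096$)
$\frac{P \frac{1}{2657}}{\left(-1010\right) 4} + \frac{16}{-1458} = \frac{\frac{338}{177} \cdot \frac{1}{2657}}{\left(-1010\right) 4} + \frac{16}{-1458} = \frac{\frac{338}{177} \cdot \frac{1}{2657}}{-4040} + 16 \left(- \frac{1}{1458}\right) = \frac{338}{470289} \left(- \frac{1}{4040}\right) - \frac{8}{729} = - \frac{169}{949983780} - \frac{8}{729} = - \frac{2533331147}{230846058540}$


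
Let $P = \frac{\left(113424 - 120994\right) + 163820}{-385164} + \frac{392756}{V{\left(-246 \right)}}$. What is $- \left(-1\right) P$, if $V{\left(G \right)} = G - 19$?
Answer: $- \frac{75658439117}{51034230} \approx -1482.5$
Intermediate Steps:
$V{\left(G \right)} = -19 + G$
$P = - \frac{75658439117}{51034230}$ ($P = \frac{\left(113424 - 120994\right) + 163820}{-385164} + \frac{392756}{-19 - 246} = \left(-7570 + 163820\right) \left(- \frac{1}{385164}\right) + \frac{392756}{-265} = 156250 \left(- \frac{1}{385164}\right) + 392756 \left(- \frac{1}{265}\right) = - \frac{78125}{192582} - \frac{392756}{265} = - \frac{75658439117}{51034230} \approx -1482.5$)
$- \left(-1\right) P = - \frac{\left(-1\right) \left(-75658439117\right)}{51034230} = \left(-1\right) \frac{75658439117}{51034230} = - \frac{75658439117}{51034230}$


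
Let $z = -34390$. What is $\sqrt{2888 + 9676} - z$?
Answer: $34390 + 6 \sqrt{349} \approx 34502.0$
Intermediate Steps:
$\sqrt{2888 + 9676} - z = \sqrt{2888 + 9676} - -34390 = \sqrt{12564} + 34390 = 6 \sqrt{349} + 34390 = 34390 + 6 \sqrt{349}$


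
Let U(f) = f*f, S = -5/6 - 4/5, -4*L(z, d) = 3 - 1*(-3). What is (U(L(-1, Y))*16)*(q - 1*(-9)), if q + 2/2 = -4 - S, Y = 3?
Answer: 1014/5 ≈ 202.80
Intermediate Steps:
L(z, d) = -3/2 (L(z, d) = -(3 - 1*(-3))/4 = -(3 + 3)/4 = -¼*6 = -3/2)
S = -49/30 (S = -5*⅙ - 4*⅕ = -⅚ - ⅘ = -49/30 ≈ -1.6333)
U(f) = f²
q = -101/30 (q = -1 + (-4 - 1*(-49/30)) = -1 + (-4 + 49/30) = -1 - 71/30 = -101/30 ≈ -3.3667)
(U(L(-1, Y))*16)*(q - 1*(-9)) = ((-3/2)²*16)*(-101/30 - 1*(-9)) = ((9/4)*16)*(-101/30 + 9) = 36*(169/30) = 1014/5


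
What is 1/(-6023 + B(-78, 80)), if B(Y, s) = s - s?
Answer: -1/6023 ≈ -0.00016603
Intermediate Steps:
B(Y, s) = 0
1/(-6023 + B(-78, 80)) = 1/(-6023 + 0) = 1/(-6023) = -1/6023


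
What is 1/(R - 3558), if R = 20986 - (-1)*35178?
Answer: 1/52606 ≈ 1.9009e-5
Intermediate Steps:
R = 56164 (R = 20986 - 1*(-35178) = 20986 + 35178 = 56164)
1/(R - 3558) = 1/(56164 - 3558) = 1/52606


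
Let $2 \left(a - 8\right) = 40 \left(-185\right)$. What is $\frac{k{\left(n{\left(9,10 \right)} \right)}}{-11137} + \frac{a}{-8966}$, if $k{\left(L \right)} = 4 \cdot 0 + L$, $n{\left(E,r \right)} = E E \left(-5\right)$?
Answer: $\frac{22374517}{49927171} \approx 0.44814$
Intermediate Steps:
$n{\left(E,r \right)} = - 5 E^{2}$ ($n{\left(E,r \right)} = E^{2} \left(-5\right) = - 5 E^{2}$)
$a = -3692$ ($a = 8 + \frac{40 \left(-185\right)}{2} = 8 + \frac{1}{2} \left(-7400\right) = 8 - 3700 = -3692$)
$k{\left(L \right)} = L$ ($k{\left(L \right)} = 0 + L = L$)
$\frac{k{\left(n{\left(9,10 \right)} \right)}}{-11137} + \frac{a}{-8966} = \frac{\left(-5\right) 9^{2}}{-11137} - \frac{3692}{-8966} = \left(-5\right) 81 \left(- \frac{1}{11137}\right) - - \frac{1846}{4483} = \left(-405\right) \left(- \frac{1}{11137}\right) + \frac{1846}{4483} = \frac{405}{11137} + \frac{1846}{4483} = \frac{22374517}{49927171}$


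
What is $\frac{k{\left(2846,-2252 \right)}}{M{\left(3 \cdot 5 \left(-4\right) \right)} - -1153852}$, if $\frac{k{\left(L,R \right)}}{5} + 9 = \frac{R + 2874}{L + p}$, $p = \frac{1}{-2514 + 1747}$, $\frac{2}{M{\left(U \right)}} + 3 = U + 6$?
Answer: $- \frac{1821041225}{47855709089374} \approx -3.8053 \cdot 10^{-5}$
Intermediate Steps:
$M{\left(U \right)} = \frac{2}{3 + U}$ ($M{\left(U \right)} = \frac{2}{-3 + \left(U + 6\right)} = \frac{2}{-3 + \left(6 + U\right)} = \frac{2}{3 + U}$)
$p = - \frac{1}{767}$ ($p = \frac{1}{-767} = - \frac{1}{767} \approx -0.0013038$)
$k{\left(L,R \right)} = -45 + \frac{5 \left(2874 + R\right)}{- \frac{1}{767} + L}$ ($k{\left(L,R \right)} = -45 + 5 \frac{R + 2874}{L - \frac{1}{767}} = -45 + 5 \frac{2874 + R}{- \frac{1}{767} + L} = -45 + \frac{5 \left(2874 + R\right)}{- \frac{1}{767} + L}$)
$\frac{k{\left(2846,-2252 \right)}}{M{\left(3 \cdot 5 \left(-4\right) \right)} - -1153852} = \frac{5 \frac{1}{-1 + 767 \cdot 2846} \left(2204367 - 19645938 + 767 \left(-2252\right)\right)}{\frac{2}{3 + 3 \cdot 5 \left(-4\right)} - -1153852} = \frac{5 \frac{1}{-1 + 2182882} \left(2204367 - 19645938 - 1727284\right)}{\frac{2}{3 + 15 \left(-4\right)} + 1153852} = \frac{5 \cdot \frac{1}{2182881} \left(-19168855\right)}{\frac{2}{3 - 60} + 1153852} = \frac{5 \cdot \frac{1}{2182881} \left(-19168855\right)}{\frac{2}{-57} + 1153852} = - \frac{95844275}{2182881 \left(2 \left(- \frac{1}{57}\right) + 1153852\right)} = - \frac{95844275}{2182881 \left(- \frac{2}{57} + 1153852\right)} = - \frac{95844275}{2182881 \cdot \frac{65769562}{57}} = \left(- \frac{95844275}{2182881}\right) \frac{57}{65769562} = - \frac{1821041225}{47855709089374}$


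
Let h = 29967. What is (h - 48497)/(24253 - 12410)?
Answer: -18530/11843 ≈ -1.5646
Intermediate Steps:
(h - 48497)/(24253 - 12410) = (29967 - 48497)/(24253 - 12410) = -18530/11843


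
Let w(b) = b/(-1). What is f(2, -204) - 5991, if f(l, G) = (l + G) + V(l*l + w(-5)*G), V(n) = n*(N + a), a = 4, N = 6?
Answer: -16353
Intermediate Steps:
w(b) = -b (w(b) = b*(-1) = -b)
V(n) = 10*n (V(n) = n*(6 + 4) = n*10 = 10*n)
f(l, G) = l + 10*l² + 51*G (f(l, G) = (l + G) + 10*(l*l + (-1*(-5))*G) = (G + l) + 10*(l² + 5*G) = (G + l) + (10*l² + 50*G) = l + 10*l² + 51*G)
f(2, -204) - 5991 = (2 + 10*2² + 51*(-204)) - 5991 = (2 + 10*4 - 10404) - 5991 = (2 + 40 - 10404) - 5991 = -10362 - 5991 = -16353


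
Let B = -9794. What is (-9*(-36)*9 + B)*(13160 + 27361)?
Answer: -278703438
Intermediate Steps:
(-9*(-36)*9 + B)*(13160 + 27361) = (-9*(-36)*9 - 9794)*(13160 + 27361) = (324*9 - 9794)*40521 = (2916 - 9794)*40521 = -6878*40521 = -278703438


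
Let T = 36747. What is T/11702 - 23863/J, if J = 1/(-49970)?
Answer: 13953863991967/11702 ≈ 1.1924e+9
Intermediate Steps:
J = -1/49970 ≈ -2.0012e-5
T/11702 - 23863/J = 36747/11702 - 23863/(-1/49970) = 36747*(1/11702) - 23863*(-49970) = 36747/11702 + 1192434110 = 13953863991967/11702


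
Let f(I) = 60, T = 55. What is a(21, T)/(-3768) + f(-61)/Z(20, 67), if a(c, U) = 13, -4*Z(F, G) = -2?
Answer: 452147/3768 ≈ 120.00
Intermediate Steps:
Z(F, G) = 1/2 (Z(F, G) = -1/4*(-2) = 1/2)
a(21, T)/(-3768) + f(-61)/Z(20, 67) = 13/(-3768) + 60/(1/2) = 13*(-1/3768) + 60*2 = -13/3768 + 120 = 452147/3768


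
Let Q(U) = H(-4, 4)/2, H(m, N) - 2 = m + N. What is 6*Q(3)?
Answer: 6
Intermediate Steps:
H(m, N) = 2 + N + m (H(m, N) = 2 + (m + N) = 2 + (N + m) = 2 + N + m)
Q(U) = 1 (Q(U) = (2 + 4 - 4)/2 = 2*(½) = 1)
6*Q(3) = 6*1 = 6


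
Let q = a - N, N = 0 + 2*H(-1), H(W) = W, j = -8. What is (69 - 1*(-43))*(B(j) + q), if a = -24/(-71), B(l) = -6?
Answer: -29120/71 ≈ -410.14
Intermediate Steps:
a = 24/71 (a = -24*(-1/71) = 24/71 ≈ 0.33803)
N = -2 (N = 0 + 2*(-1) = 0 - 2 = -2)
q = 166/71 (q = 24/71 - 1*(-2) = 24/71 + 2 = 166/71 ≈ 2.3380)
(69 - 1*(-43))*(B(j) + q) = (69 - 1*(-43))*(-6 + 166/71) = (69 + 43)*(-260/71) = 112*(-260/71) = -29120/71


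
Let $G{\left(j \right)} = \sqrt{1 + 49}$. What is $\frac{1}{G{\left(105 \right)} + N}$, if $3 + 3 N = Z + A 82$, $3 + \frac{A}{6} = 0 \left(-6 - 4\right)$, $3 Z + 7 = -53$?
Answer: $- \frac{4497}{2246551} - \frac{45 \sqrt{2}}{2246551} \approx -0.0020301$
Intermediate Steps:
$Z = -20$ ($Z = - \frac{7}{3} + \frac{1}{3} \left(-53\right) = - \frac{7}{3} - \frac{53}{3} = -20$)
$A = -18$ ($A = -18 + 6 \cdot 0 \left(-6 - 4\right) = -18 + 6 \cdot 0 \left(-10\right) = -18 + 6 \cdot 0 = -18 + 0 = -18$)
$G{\left(j \right)} = 5 \sqrt{2}$ ($G{\left(j \right)} = \sqrt{50} = 5 \sqrt{2}$)
$N = - \frac{1499}{3}$ ($N = -1 + \frac{-20 - 1476}{3} = -1 + \frac{1}{3} \left(-1496\right) = -1 - \frac{1496}{3} = - \frac{1499}{3} \approx -499.67$)
$\frac{1}{G{\left(105 \right)} + N} = \frac{1}{5 \sqrt{2} - \frac{1499}{3}} = \frac{1}{- \frac{1499}{3} + 5 \sqrt{2}}$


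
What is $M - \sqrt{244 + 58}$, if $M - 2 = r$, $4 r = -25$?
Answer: $- \frac{17}{4} - \sqrt{302} \approx -21.628$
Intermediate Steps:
$r = - \frac{25}{4}$ ($r = \frac{1}{4} \left(-25\right) = - \frac{25}{4} \approx -6.25$)
$M = - \frac{17}{4}$ ($M = 2 - \frac{25}{4} = - \frac{17}{4} \approx -4.25$)
$M - \sqrt{244 + 58} = - \frac{17}{4} - \sqrt{244 + 58} = - \frac{17}{4} - \sqrt{302}$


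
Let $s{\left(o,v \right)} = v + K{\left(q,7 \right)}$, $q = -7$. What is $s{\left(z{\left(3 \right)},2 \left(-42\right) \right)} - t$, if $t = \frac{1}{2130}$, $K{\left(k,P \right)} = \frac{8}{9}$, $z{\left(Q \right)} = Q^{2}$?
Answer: $- \frac{531083}{6390} \approx -83.112$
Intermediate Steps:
$K{\left(k,P \right)} = \frac{8}{9}$ ($K{\left(k,P \right)} = 8 \cdot \frac{1}{9} = \frac{8}{9}$)
$s{\left(o,v \right)} = \frac{8}{9} + v$ ($s{\left(o,v \right)} = v + \frac{8}{9} = \frac{8}{9} + v$)
$t = \frac{1}{2130} \approx 0.00046948$
$s{\left(z{\left(3 \right)},2 \left(-42\right) \right)} - t = \left(\frac{8}{9} + 2 \left(-42\right)\right) - \frac{1}{2130} = \left(\frac{8}{9} - 84\right) - \frac{1}{2130} = - \frac{748}{9} - \frac{1}{2130} = - \frac{531083}{6390}$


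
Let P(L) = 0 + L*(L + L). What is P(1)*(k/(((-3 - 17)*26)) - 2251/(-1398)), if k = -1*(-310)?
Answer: 36857/18174 ≈ 2.0280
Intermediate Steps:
k = 310
P(L) = 2*L² (P(L) = 0 + L*(2*L) = 0 + 2*L² = 2*L²)
P(1)*(k/(((-3 - 17)*26)) - 2251/(-1398)) = (2*1²)*(310/(((-3 - 17)*26)) - 2251/(-1398)) = (2*1)*(310/((-20*26)) - 2251*(-1/1398)) = 2*(310/(-520) + 2251/1398) = 2*(310*(-1/520) + 2251/1398) = 2*(-31/52 + 2251/1398) = 2*(36857/36348) = 36857/18174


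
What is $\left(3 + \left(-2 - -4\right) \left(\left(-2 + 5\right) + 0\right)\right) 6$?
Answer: $54$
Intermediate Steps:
$\left(3 + \left(-2 - -4\right) \left(\left(-2 + 5\right) + 0\right)\right) 6 = \left(3 + \left(-2 + 4\right) \left(3 + 0\right)\right) 6 = \left(3 + 2 \cdot 3\right) 6 = \left(3 + 6\right) 6 = 9 \cdot 6 = 54$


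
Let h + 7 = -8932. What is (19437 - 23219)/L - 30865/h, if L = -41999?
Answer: 1330106433/375429061 ≈ 3.5429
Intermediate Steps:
h = -8939 (h = -7 - 8932 = -8939)
(19437 - 23219)/L - 30865/h = (19437 - 23219)/(-41999) - 30865/(-8939) = -3782*(-1/41999) - 30865*(-1/8939) = 3782/41999 + 30865/8939 = 1330106433/375429061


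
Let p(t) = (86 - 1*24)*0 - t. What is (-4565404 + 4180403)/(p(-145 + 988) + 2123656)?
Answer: -385001/2122813 ≈ -0.18136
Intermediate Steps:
p(t) = -t (p(t) = (86 - 24)*0 - t = 62*0 - t = 0 - t = -t)
(-4565404 + 4180403)/(p(-145 + 988) + 2123656) = (-4565404 + 4180403)/(-(-145 + 988) + 2123656) = -385001/(-1*843 + 2123656) = -385001/(-843 + 2123656) = -385001/2122813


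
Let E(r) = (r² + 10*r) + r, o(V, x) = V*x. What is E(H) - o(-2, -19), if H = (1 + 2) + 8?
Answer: 204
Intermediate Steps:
H = 11 (H = 3 + 8 = 11)
E(r) = r² + 11*r
E(H) - o(-2, -19) = 11*(11 + 11) - (-2)*(-19) = 11*22 - 1*38 = 242 - 38 = 204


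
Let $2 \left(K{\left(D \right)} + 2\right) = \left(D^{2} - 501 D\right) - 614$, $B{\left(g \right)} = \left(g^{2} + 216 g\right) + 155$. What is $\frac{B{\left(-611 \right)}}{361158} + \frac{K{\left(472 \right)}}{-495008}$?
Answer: $\frac{2907804647}{4256573792} \approx 0.68313$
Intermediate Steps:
$B{\left(g \right)} = 155 + g^{2} + 216 g$
$K{\left(D \right)} = -309 + \frac{D^{2}}{2} - \frac{501 D}{2}$ ($K{\left(D \right)} = -2 + \frac{\left(D^{2} - 501 D\right) - 614}{2} = -2 + \frac{-614 + D^{2} - 501 D}{2} = -2 - \left(307 - \frac{D^{2}}{2} + \frac{501 D}{2}\right) = -309 + \frac{D^{2}}{2} - \frac{501 D}{2}$)
$\frac{B{\left(-611 \right)}}{361158} + \frac{K{\left(472 \right)}}{-495008} = \frac{155 + \left(-611\right)^{2} + 216 \left(-611\right)}{361158} + \frac{-309 + \frac{472^{2}}{2} - 118236}{-495008} = \left(155 + 373321 - 131976\right) \frac{1}{361158} + \left(-309 + \frac{1}{2} \cdot 222784 - 118236\right) \left(- \frac{1}{495008}\right) = 241500 \cdot \frac{1}{361158} + \left(-309 + 111392 - 118236\right) \left(- \frac{1}{495008}\right) = \frac{5750}{8599} - - \frac{7153}{495008} = \frac{5750}{8599} + \frac{7153}{495008} = \frac{2907804647}{4256573792}$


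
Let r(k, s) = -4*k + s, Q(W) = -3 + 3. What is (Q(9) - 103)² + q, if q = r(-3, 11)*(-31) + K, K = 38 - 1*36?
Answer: 9898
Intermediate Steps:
K = 2 (K = 38 - 36 = 2)
Q(W) = 0
r(k, s) = s - 4*k
q = -711 (q = (11 - 4*(-3))*(-31) + 2 = (11 + 12)*(-31) + 2 = 23*(-31) + 2 = -713 + 2 = -711)
(Q(9) - 103)² + q = (0 - 103)² - 711 = (-103)² - 711 = 10609 - 711 = 9898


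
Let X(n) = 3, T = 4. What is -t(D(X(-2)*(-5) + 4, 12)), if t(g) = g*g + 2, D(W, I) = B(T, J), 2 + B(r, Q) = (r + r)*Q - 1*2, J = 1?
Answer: -18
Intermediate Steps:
B(r, Q) = -4 + 2*Q*r (B(r, Q) = -2 + ((r + r)*Q - 1*2) = -2 + ((2*r)*Q - 2) = -2 + (2*Q*r - 2) = -2 + (-2 + 2*Q*r) = -4 + 2*Q*r)
D(W, I) = 4 (D(W, I) = -4 + 2*1*4 = -4 + 8 = 4)
t(g) = 2 + g**2 (t(g) = g**2 + 2 = 2 + g**2)
-t(D(X(-2)*(-5) + 4, 12)) = -(2 + 4**2) = -(2 + 16) = -1*18 = -18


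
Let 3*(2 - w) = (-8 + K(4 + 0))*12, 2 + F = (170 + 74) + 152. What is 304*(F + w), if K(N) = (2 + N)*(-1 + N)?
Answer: 108224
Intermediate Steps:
K(N) = (-1 + N)*(2 + N)
F = 394 (F = -2 + ((170 + 74) + 152) = -2 + (244 + 152) = -2 + 396 = 394)
w = -38 (w = 2 - (-8 + (-2 + (4 + 0) + (4 + 0)²))*12/3 = 2 - (-8 + (-2 + 4 + 4²))*12/3 = 2 - (-8 + (-2 + 4 + 16))*12/3 = 2 - (-8 + 18)*12/3 = 2 - 10*12/3 = 2 - ⅓*120 = 2 - 40 = -38)
304*(F + w) = 304*(394 - 38) = 304*356 = 108224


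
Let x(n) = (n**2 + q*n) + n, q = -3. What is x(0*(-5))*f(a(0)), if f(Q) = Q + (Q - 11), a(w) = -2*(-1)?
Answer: 0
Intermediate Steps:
x(n) = n**2 - 2*n (x(n) = (n**2 - 3*n) + n = n**2 - 2*n)
a(w) = 2
f(Q) = -11 + 2*Q (f(Q) = Q + (-11 + Q) = -11 + 2*Q)
x(0*(-5))*f(a(0)) = ((0*(-5))*(-2 + 0*(-5)))*(-11 + 2*2) = (0*(-2 + 0))*(-11 + 4) = (0*(-2))*(-7) = 0*(-7) = 0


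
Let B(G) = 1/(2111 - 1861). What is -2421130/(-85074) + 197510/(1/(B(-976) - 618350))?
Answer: -129876422446200088/1063425 ≈ -1.2213e+11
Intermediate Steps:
B(G) = 1/250
-2421130/(-85074) + 197510/(1/(B(-976) - 618350)) = -2421130/(-85074) + 197510/(1/(1/250 - 618350)) = -2421130*(-1/85074) + 197510/(1/(-154587499/250)) = 1210565/42537 + 197510/(-250/154587499) = 1210565/42537 + 197510*(-154587499/250) = 1210565/42537 - 3053257692749/25 = -129876422446200088/1063425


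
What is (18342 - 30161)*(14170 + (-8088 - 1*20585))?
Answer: 171410957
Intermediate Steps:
(18342 - 30161)*(14170 + (-8088 - 1*20585)) = -11819*(14170 + (-8088 - 20585)) = -11819*(14170 - 28673) = -11819*(-14503) = 171410957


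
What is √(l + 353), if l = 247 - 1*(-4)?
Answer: 2*√151 ≈ 24.576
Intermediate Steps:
l = 251 (l = 247 + 4 = 251)
√(l + 353) = √(251 + 353) = √604 = 2*√151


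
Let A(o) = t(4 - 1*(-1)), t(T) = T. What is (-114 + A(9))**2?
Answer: 11881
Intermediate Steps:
A(o) = 5 (A(o) = 4 - 1*(-1) = 4 + 1 = 5)
(-114 + A(9))**2 = (-114 + 5)**2 = (-109)**2 = 11881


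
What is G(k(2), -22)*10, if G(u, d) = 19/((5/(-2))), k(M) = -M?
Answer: -76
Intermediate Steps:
G(u, d) = -38/5 (G(u, d) = 19/((5*(-1/2))) = 19/(-5/2) = 19*(-2/5) = -38/5)
G(k(2), -22)*10 = -38/5*10 = -76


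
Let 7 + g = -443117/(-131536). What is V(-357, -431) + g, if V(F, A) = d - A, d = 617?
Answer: 137372093/131536 ≈ 1044.4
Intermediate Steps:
g = -477635/131536 (g = -7 - 443117/(-131536) = -7 - 443117*(-1/131536) = -7 + 443117/131536 = -477635/131536 ≈ -3.6312)
V(F, A) = 617 - A
V(-357, -431) + g = (617 - 1*(-431)) - 477635/131536 = (617 + 431) - 477635/131536 = 1048 - 477635/131536 = 137372093/131536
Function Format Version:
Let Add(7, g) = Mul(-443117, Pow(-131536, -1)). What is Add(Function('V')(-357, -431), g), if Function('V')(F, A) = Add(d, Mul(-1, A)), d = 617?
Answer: Rational(137372093, 131536) ≈ 1044.4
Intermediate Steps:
g = Rational(-477635, 131536) (g = Add(-7, Mul(-443117, Pow(-131536, -1))) = Add(-7, Mul(-443117, Rational(-1, 131536))) = Add(-7, Rational(443117, 131536)) = Rational(-477635, 131536) ≈ -3.6312)
Function('V')(F, A) = Add(617, Mul(-1, A))
Add(Function('V')(-357, -431), g) = Add(Add(617, Mul(-1, -431)), Rational(-477635, 131536)) = Add(Add(617, 431), Rational(-477635, 131536)) = Add(1048, Rational(-477635, 131536)) = Rational(137372093, 131536)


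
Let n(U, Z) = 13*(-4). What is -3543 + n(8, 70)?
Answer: -3595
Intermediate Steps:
n(U, Z) = -52
-3543 + n(8, 70) = -3543 - 52 = -3595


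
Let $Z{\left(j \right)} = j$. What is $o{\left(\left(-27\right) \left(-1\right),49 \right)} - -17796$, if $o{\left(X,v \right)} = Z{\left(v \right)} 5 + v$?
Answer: $18090$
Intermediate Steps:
$o{\left(X,v \right)} = 6 v$ ($o{\left(X,v \right)} = v 5 + v = 5 v + v = 6 v$)
$o{\left(\left(-27\right) \left(-1\right),49 \right)} - -17796 = 6 \cdot 49 - -17796 = 294 + 17796 = 18090$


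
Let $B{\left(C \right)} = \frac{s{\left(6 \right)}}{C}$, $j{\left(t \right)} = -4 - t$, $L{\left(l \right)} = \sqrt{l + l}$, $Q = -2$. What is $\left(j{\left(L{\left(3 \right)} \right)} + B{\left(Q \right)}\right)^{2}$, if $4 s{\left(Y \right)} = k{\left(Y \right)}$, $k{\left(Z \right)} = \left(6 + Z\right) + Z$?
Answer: $\frac{721}{16} + \frac{25 \sqrt{6}}{2} \approx 75.681$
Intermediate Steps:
$k{\left(Z \right)} = 6 + 2 Z$
$s{\left(Y \right)} = \frac{3}{2} + \frac{Y}{2}$ ($s{\left(Y \right)} = \frac{6 + 2 Y}{4} = \frac{3}{2} + \frac{Y}{2}$)
$L{\left(l \right)} = \sqrt{2} \sqrt{l}$ ($L{\left(l \right)} = \sqrt{2 l} = \sqrt{2} \sqrt{l}$)
$B{\left(C \right)} = \frac{9}{2 C}$ ($B{\left(C \right)} = \frac{\frac{3}{2} + \frac{1}{2} \cdot 6}{C} = \frac{\frac{3}{2} + 3}{C} = \frac{9}{2 C}$)
$\left(j{\left(L{\left(3 \right)} \right)} + B{\left(Q \right)}\right)^{2} = \left(\left(-4 - \sqrt{2} \sqrt{3}\right) + \frac{9}{2 \left(-2\right)}\right)^{2} = \left(\left(-4 - \sqrt{6}\right) + \frac{9}{2} \left(- \frac{1}{2}\right)\right)^{2} = \left(\left(-4 - \sqrt{6}\right) - \frac{9}{4}\right)^{2} = \left(- \frac{25}{4} - \sqrt{6}\right)^{2}$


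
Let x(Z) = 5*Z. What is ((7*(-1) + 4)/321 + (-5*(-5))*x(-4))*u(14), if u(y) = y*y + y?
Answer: -11235210/107 ≈ -1.0500e+5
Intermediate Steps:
u(y) = y + y² (u(y) = y² + y = y + y²)
((7*(-1) + 4)/321 + (-5*(-5))*x(-4))*u(14) = ((7*(-1) + 4)/321 + (-5*(-5))*(5*(-4)))*(14*(1 + 14)) = ((-7 + 4)*(1/321) + 25*(-20))*(14*15) = (-3*1/321 - 500)*210 = (-1/107 - 500)*210 = -53501/107*210 = -11235210/107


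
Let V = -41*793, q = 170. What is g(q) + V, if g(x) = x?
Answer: -32343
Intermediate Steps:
V = -32513
g(q) + V = 170 - 32513 = -32343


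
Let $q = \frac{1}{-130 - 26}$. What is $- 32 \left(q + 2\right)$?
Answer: $- \frac{2488}{39} \approx -63.795$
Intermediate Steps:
$q = - \frac{1}{156}$ ($q = \frac{1}{-156} = - \frac{1}{156} \approx -0.0064103$)
$- 32 \left(q + 2\right) = - 32 \left(- \frac{1}{156} + 2\right) = \left(-32\right) \frac{311}{156} = - \frac{2488}{39}$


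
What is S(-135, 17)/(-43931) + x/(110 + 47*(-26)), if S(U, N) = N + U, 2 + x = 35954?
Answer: -197409512/6106409 ≈ -32.328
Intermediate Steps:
x = 35952 (x = -2 + 35954 = 35952)
S(-135, 17)/(-43931) + x/(110 + 47*(-26)) = (17 - 135)/(-43931) + 35952/(110 + 47*(-26)) = -118*(-1/43931) + 35952/(110 - 1222) = 118/43931 + 35952/(-1112) = 118/43931 + 35952*(-1/1112) = 118/43931 - 4494/139 = -197409512/6106409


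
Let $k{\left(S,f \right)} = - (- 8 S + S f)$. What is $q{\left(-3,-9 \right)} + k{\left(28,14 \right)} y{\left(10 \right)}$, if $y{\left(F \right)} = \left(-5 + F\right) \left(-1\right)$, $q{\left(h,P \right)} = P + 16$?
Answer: $847$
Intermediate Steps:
$q{\left(h,P \right)} = 16 + P$
$y{\left(F \right)} = 5 - F$
$k{\left(S,f \right)} = 8 S - S f$
$q{\left(-3,-9 \right)} + k{\left(28,14 \right)} y{\left(10 \right)} = \left(16 - 9\right) + 28 \left(8 - 14\right) \left(5 - 10\right) = 7 + 28 \left(8 - 14\right) \left(5 - 10\right) = 7 + 28 \left(-6\right) \left(-5\right) = 7 - -840 = 7 + 840 = 847$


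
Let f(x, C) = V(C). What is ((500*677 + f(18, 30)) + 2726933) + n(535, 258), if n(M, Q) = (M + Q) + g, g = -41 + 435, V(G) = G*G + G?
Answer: 3067550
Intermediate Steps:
V(G) = G + G² (V(G) = G² + G = G + G²)
f(x, C) = C*(1 + C)
g = 394
n(M, Q) = 394 + M + Q (n(M, Q) = (M + Q) + 394 = 394 + M + Q)
((500*677 + f(18, 30)) + 2726933) + n(535, 258) = ((500*677 + 30*(1 + 30)) + 2726933) + (394 + 535 + 258) = ((338500 + 30*31) + 2726933) + 1187 = ((338500 + 930) + 2726933) + 1187 = (339430 + 2726933) + 1187 = 3066363 + 1187 = 3067550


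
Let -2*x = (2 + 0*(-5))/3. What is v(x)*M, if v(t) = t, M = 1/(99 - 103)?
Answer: 1/12 ≈ 0.083333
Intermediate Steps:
x = -⅓ (x = -(2 + 0*(-5))/(2*3) = -(2 + 0)/(2*3) = -1/3 = -½*⅔ = -⅓ ≈ -0.33333)
M = -¼ (M = 1/(-4) = -¼ ≈ -0.25000)
v(x)*M = -⅓*(-¼) = 1/12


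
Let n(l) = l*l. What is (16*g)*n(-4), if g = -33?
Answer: -8448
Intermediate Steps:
n(l) = l**2
(16*g)*n(-4) = (16*(-33))*(-4)**2 = -528*16 = -8448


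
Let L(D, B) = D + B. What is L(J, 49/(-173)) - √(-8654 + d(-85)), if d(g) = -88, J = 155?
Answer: 26766/173 - I*√8742 ≈ 154.72 - 93.499*I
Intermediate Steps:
L(D, B) = B + D
L(J, 49/(-173)) - √(-8654 + d(-85)) = (49/(-173) + 155) - √(-8654 - 88) = (49*(-1/173) + 155) - √(-8742) = (-49/173 + 155) - I*√8742 = 26766/173 - I*√8742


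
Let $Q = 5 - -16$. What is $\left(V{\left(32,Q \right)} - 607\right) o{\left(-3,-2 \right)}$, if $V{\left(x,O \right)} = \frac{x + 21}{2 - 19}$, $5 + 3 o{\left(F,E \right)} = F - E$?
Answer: $\frac{20744}{17} \approx 1220.2$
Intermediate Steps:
$o{\left(F,E \right)} = - \frac{5}{3} - \frac{E}{3} + \frac{F}{3}$ ($o{\left(F,E \right)} = - \frac{5}{3} + \frac{F - E}{3} = - \frac{5}{3} - \left(- \frac{F}{3} + \frac{E}{3}\right) = - \frac{5}{3} - \frac{E}{3} + \frac{F}{3}$)
$Q = 21$ ($Q = 5 + 16 = 21$)
$V{\left(x,O \right)} = - \frac{21}{17} - \frac{x}{17}$ ($V{\left(x,O \right)} = \frac{21 + x}{-17} = \left(21 + x\right) \left(- \frac{1}{17}\right) = - \frac{21}{17} - \frac{x}{17}$)
$\left(V{\left(32,Q \right)} - 607\right) o{\left(-3,-2 \right)} = \left(\left(- \frac{21}{17} - \frac{32}{17}\right) - 607\right) \left(- \frac{5}{3} - - \frac{2}{3} + \frac{1}{3} \left(-3\right)\right) = \left(\left(- \frac{21}{17} - \frac{32}{17}\right) - 607\right) \left(- \frac{5}{3} + \frac{2}{3} - 1\right) = \left(- \frac{53}{17} - 607\right) \left(-2\right) = \left(- \frac{10372}{17}\right) \left(-2\right) = \frac{20744}{17}$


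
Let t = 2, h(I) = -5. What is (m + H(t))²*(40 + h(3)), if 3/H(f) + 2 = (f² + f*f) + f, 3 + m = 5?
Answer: 12635/64 ≈ 197.42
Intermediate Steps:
m = 2 (m = -3 + 5 = 2)
H(f) = 3/(-2 + f + 2*f²) (H(f) = 3/(-2 + ((f² + f*f) + f)) = 3/(-2 + ((f² + f²) + f)) = 3/(-2 + (2*f² + f)) = 3/(-2 + (f + 2*f²)) = 3/(-2 + f + 2*f²))
(m + H(t))²*(40 + h(3)) = (2 + 3/(-2 + 2 + 2*2²))²*(40 - 5) = (2 + 3/(-2 + 2 + 2*4))²*35 = (2 + 3/(-2 + 2 + 8))²*35 = (2 + 3/8)²*35 = (19/8)²*35 = (361/64)*35 = 12635/64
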